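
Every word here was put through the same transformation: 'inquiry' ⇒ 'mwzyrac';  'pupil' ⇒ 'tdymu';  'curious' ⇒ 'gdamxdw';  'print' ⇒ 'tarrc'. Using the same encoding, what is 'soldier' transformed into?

Shifts by position in inquiry: pos 0: i→m (+4), pos 1: n→w (+9), pos 2: q→z (+9), pos 3: u→y (+4), pos 4: i→r (+9), pos 5: r→a (+9) — repeating every 3. It's a Vigenère-style cipher with numeric key [4,9,9]: position i shifts by key[i mod 3].
Applying it to soldier: s+4=w, o+9=x, l+9=u, d+4=h, i+9=r, e+9=n, r+4=v.

wxuhrnv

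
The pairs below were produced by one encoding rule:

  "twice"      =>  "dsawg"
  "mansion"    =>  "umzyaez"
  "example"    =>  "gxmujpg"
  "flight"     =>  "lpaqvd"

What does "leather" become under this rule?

t(19)→d(3) and w(22)→s(18) fit y≡5x+12 (mod 26); the inverse of 5 mod 26 is 21. This is an affine cipher: with a=0,…,z=25, each position x becomes (5x+12) mod 26.
On leather: l(11)→5·11+12≡15=p; e(4)→5·4+12≡6=g; a(0)→5·0+12≡12=m; t(19)→5·19+12≡3=d; h(7)→5·7+12≡21=v; e(4)→5·4+12≡6=g; r(17)→5·17+12≡19=t (all mod 26).

pgmdvgt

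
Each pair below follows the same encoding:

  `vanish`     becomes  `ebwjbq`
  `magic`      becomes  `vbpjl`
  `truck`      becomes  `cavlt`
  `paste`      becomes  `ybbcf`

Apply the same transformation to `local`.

The shift depends on letter class: consonant v→e is +9, but vowel a→b is +1. Vowels shift forward by 1 and consonants shift forward by 9.
On local: l(cons)+9=u, o(vowel)+1=p, c(cons)+9=l, a(vowel)+1=b, l(cons)+9=u.

uplbu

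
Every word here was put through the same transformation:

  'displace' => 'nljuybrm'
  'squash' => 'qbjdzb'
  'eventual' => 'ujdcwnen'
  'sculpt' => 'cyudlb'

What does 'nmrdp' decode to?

guide

The output letters match the input read backwards, each shifted +9: displace reversed is ecalpsid. Two steps: reverse the string, then apply a Caesar shift of +9.
Reversing it on nmrdp: shift back: n−9=e, m−9=d, r−9=i, d−9=u, p−9=g → ediug; then reverse → guide.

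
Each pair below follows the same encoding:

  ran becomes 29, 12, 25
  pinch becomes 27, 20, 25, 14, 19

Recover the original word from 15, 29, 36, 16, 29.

dryer

r is letter #18 and maps to 29: an offset of 11. Letters become their 1-based position plus 11 (so a→12, b→13, …).
Reversing it on 15, 29, 36, 16, 29: 15→(15−11)÷1=4=d, 29→(29−11)÷1=18=r, 36→(36−11)÷1=25=y, 16→(16−11)÷1=5=e, 29→(29−11)÷1=18=r.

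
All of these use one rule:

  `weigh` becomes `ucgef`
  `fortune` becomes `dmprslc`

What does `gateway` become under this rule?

eyrcuyw

Compare letters: w→u is +24, e→c is +24, i→g is +24 — a constant shift. It's a constant shift of +24 (ROT24).
On gateway: g+24=e, a+24=y, t+24=r, e+24=c, w+24=u, a+24=y, y+24=w.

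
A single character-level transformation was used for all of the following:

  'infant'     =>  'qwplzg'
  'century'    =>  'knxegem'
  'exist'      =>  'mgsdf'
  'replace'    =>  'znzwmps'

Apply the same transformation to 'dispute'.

In infant: i→q is +8, n→w is +9, f→p is +10, a→l is +11 — the shift increases by 1 each position. Each letter shifts forward by (position + 8), i.e. 8, 9, 10, … — the shift grows by one for each successive letter.
For dispute: d+8=l, i+9=r, s+10=c, p+11=a, u+12=g, t+13=g, e+14=s.

lrcaggs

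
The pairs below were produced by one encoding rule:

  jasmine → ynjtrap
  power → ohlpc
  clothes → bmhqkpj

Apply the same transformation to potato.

ohqnqh

j(9)→y(24) and a(0)→n(13) fit y≡7x+13 (mod 26); the inverse of 7 mod 26 is 15. Each letter's alphabet position (a=0..z=25) is mapped through 7·x+13 mod 26 — an affine cipher.
On potato: p(15)→7·15+13≡14=o; o(14)→7·14+13≡7=h; t(19)→7·19+13≡16=q; a(0)→7·0+13≡13=n; t(19)→7·19+13≡16=q; o(14)→7·14+13≡7=h (all mod 26).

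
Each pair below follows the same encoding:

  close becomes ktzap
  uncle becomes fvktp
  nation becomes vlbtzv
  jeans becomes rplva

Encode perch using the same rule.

The shift depends on letter class: consonant c→k is +8, but vowel o→z is +11. Vowels shift forward by 11 and consonants shift forward by 8.
For perch: p(cons)+8=x, e(vowel)+11=p, r(cons)+8=z, c(cons)+8=k, h(cons)+8=p.

xpzkp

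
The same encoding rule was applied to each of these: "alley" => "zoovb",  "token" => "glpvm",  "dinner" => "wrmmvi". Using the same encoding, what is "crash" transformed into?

Letters are reflected about the middle of the alphabet (position → 25−position): Atbash.
For crash: c↔x, r↔i, a↔z, s↔h, h↔s.

xizhs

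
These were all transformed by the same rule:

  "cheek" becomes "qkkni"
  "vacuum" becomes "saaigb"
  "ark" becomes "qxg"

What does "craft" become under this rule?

zlgxi

Two steps: reverse the string, then apply a Caesar shift of +6.
On craft: reverse → tfarc; then shift: t+6=z, f+6=l, a+6=g, r+6=x, c+6=i.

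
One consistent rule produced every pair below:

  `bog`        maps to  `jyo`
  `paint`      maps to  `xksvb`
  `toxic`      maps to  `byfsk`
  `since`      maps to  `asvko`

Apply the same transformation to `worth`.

eyzbp

Two shifts are in play — +10 for a/e/i/o/u, +8 for every other letter.
On worth: w(cons)+8=e, o(vowel)+10=y, r(cons)+8=z, t(cons)+8=b, h(cons)+8=p.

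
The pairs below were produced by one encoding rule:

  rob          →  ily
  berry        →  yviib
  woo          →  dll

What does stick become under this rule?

hgrxp

Each pair mirrors across the alphabet (r↔i, o↔l, b↔y): positions sum to 25. Each letter is replaced by its mirror in the alphabet: a↔z, b↔y, c↔x, and so on (the Atbash cipher).
On stick: s↔h, t↔g, i↔r, c↔x, k↔p.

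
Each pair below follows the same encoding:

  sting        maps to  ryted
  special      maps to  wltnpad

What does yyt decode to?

The output letters match the input read backwards, each shifted +11: sting reversed is gnits. Read the word backwards and shift each letter +11.
Decoding yyt: shift back: y−11=n, y−11=n, t−11=i → nni; then reverse → inn.

inn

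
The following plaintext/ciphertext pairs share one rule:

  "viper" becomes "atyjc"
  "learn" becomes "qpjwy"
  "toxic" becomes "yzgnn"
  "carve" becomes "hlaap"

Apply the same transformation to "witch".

Shifts by position in viper: pos 0: v→a (+5), pos 1: i→t (+11), pos 2: p→y (+9), pos 3: e→j (+5), pos 4: r→c (+11) — repeating every 3. The shifts repeat in a cycle of length 3: positions 0,1,… shift by +5, +11, +9, then the pattern repeats.
For witch: w+5=b, i+11=t, t+9=c, c+5=h, h+11=s.

btchs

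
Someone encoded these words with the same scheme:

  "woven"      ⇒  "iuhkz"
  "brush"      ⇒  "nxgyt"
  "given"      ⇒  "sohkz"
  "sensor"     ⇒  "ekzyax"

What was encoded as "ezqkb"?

A repeating key of period 2 is used — shifts +12, +6 over and over.
Decoding ezqkb: e−12=s, z−6=t, q−12=e, k−6=e, b−12=p.

steep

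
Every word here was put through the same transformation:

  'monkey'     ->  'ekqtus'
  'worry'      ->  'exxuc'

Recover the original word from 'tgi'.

can

The word is reversed, then every letter is shifted forward by 6.
Decoding tgi: shift back: t−6=n, g−6=a, i−6=c → nac; then reverse → can.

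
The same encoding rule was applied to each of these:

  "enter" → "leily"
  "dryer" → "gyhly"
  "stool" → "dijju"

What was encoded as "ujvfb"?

logic

e(4)→l(11) and n(13)→e(4) fit y≡5x+17 (mod 26); the inverse of 5 mod 26 is 21. Each letter's alphabet position (a=0..z=25) is mapped through 5·x+17 mod 26 — an affine cipher.
Decoding ujvfb: u(20)→21·(20−17)≡11=l; j(9)→21·(9−17)≡14=o; v(21)→21·(21−17)≡6=g; f(5)→21·(5−17)≡8=i; b(1)→21·(1−17)≡2=c (all mod 26).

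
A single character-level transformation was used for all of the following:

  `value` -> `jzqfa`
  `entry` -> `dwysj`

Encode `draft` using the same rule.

ykfwi

The output letters match the input read backwards, each shifted +5: value reversed is eulav. Read the word backwards and shift each letter +5.
For draft: reverse → tfard; then shift: t+5=y, f+5=k, a+5=f, r+5=w, d+5=i.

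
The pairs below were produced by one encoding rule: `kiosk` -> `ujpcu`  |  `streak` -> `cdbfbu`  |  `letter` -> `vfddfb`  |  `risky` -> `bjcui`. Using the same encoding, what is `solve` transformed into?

The shift depends on letter class: consonant k→u is +10, but vowel i→j is +1. Two shifts are in play — +1 for a/e/i/o/u, +10 for every other letter.
On solve: s(cons)+10=c, o(vowel)+1=p, l(cons)+10=v, v(cons)+10=f, e(vowel)+1=f.

cpvff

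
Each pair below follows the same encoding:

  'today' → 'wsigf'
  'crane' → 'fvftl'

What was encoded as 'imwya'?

first

The shift increases by 1 at each position, starting from +3: 3, 4, 5, ….
Decoding imwya: i−3=f, m−4=i, w−5=r, y−6=s, a−7=t.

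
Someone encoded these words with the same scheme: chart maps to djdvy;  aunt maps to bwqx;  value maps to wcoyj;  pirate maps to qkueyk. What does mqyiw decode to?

lover

In chart: c→d is +1, h→j is +2, a→d is +3, r→v is +4 — the shift increases by 1 each position. Letter i (0-indexed) is shifted by i+1, so successive shifts are 1, 2, 3, ….
Decoding mqyiw: m−1=l, q−2=o, y−3=v, i−4=e, w−5=r.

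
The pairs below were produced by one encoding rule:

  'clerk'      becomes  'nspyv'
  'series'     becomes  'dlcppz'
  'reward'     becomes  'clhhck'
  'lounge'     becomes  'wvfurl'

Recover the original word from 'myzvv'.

Shifts by position in clerk: pos 0: c→n (+11), pos 1: l→s (+7), pos 2: e→p (+11), pos 3: r→y (+7) — repeating every 2. A repeating key of period 2 is used — shifts +11, +7 over and over.
Reversing it on myzvv: m−11=b, y−7=r, z−11=o, v−7=o, v−11=k.

brook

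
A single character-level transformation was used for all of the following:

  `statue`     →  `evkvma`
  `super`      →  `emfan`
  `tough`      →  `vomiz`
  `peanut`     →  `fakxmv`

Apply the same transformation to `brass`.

s(18)→e(4) and t(19)→v(21) fit y≡17x+10 (mod 26); the inverse of 17 mod 26 is 23. This is an affine cipher: with a=0,…,z=25, each position x becomes (17x+10) mod 26.
For brass: b(1)→17·1+10≡1=b; r(17)→17·17+10≡13=n; a(0)→17·0+10≡10=k; s(18)→17·18+10≡4=e; s(18)→17·18+10≡4=e (all mod 26).

bnkee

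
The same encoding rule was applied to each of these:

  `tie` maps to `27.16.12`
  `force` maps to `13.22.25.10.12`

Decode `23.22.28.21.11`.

pound

t is letter #20 and maps to 27: an offset of 7. Each letter is replaced by its alphabet position (a=1..z=26) + 7.
Reversing it on 23.22.28.21.11: 23→(23−7)÷1=16=p, 22→(22−7)÷1=15=o, 28→(28−7)÷1=21=u, 21→(21−7)÷1=14=n, 11→(11−7)÷1=4=d.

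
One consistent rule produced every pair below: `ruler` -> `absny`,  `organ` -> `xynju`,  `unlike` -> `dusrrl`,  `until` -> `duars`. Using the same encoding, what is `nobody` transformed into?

wvixkf

Shifts by position in ruler: pos 0: r→a (+9), pos 1: u→b (+7), pos 2: l→s (+7), pos 3: e→n (+9), pos 4: r→y (+7) — repeating every 3. A repeating key of period 3 is used — shifts +9, +7, +7 over and over.
For nobody: n+9=w, o+7=v, b+7=i, o+9=x, d+7=k, y+7=f.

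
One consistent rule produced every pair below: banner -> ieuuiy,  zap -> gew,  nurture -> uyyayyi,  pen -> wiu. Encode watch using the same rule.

The shift depends on letter class: consonant b→i is +7, but vowel a→e is +4. Two shifts are in play — +4 for a/e/i/o/u, +7 for every other letter.
On watch: w(cons)+7=d, a(vowel)+4=e, t(cons)+7=a, c(cons)+7=j, h(cons)+7=o.

deajo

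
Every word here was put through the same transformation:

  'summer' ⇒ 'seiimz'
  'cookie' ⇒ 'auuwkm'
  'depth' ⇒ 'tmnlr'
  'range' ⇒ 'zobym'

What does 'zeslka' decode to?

Each letter's alphabet position (a=0..z=25) is mapped through 19·x+14 mod 26 — an affine cipher.
Decoding zeslka: z(25)→11·(25−14)≡17=r; e(4)→11·(4−14)≡20=u; s(18)→11·(18−14)≡18=s; l(11)→11·(11−14)≡19=t; k(10)→11·(10−14)≡8=i; a(0)→11·(0−14)≡2=c (all mod 26).

rustic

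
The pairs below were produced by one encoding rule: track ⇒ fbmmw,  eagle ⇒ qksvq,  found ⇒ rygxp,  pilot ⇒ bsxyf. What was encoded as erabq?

shore

Shifts by position in track: pos 0: t→f (+12), pos 1: r→b (+10), pos 2: a→m (+12), pos 3: c→m (+10) — repeating every 2. It's a Vigenère-style cipher with numeric key [12,10]: position i shifts by key[i mod 2].
Reversing it on erabq: e−12=s, r−10=h, a−12=o, b−10=r, q−12=e.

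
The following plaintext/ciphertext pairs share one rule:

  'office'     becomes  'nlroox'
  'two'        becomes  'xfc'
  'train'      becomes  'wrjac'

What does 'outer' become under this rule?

Two steps: reverse the string, then apply a Caesar shift of +9.
Applying it to outer: reverse → retuo; then shift: r+9=a, e+9=n, t+9=c, u+9=d, o+9=x.

ancdx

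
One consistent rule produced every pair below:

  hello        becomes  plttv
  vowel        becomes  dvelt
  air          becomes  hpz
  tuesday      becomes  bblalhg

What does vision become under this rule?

The shift depends on letter class: consonant h→p is +8, but vowel e→l is +7. The rule splits by letter class: vowels +7, consonants +8.
For vision: v(cons)+8=d, i(vowel)+7=p, s(cons)+8=a, i(vowel)+7=p, o(vowel)+7=v, n(cons)+8=v.

dpapvv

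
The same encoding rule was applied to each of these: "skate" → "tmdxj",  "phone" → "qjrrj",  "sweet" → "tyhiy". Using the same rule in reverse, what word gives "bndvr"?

alarm

In skate: s→t is +1, k→m is +2, a→d is +3, t→x is +4 — the shift increases by 1 each position. The shift increases by 1 at each position, starting from +1: 1, 2, 3, ….
Reversing it on bndvr: b−1=a, n−2=l, d−3=a, v−4=r, r−5=m.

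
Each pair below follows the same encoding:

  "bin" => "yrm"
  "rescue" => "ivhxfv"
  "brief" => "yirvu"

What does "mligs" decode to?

Each pair mirrors across the alphabet (b↔y, i↔r, n↔m): positions sum to 25. Each letter is replaced by its mirror in the alphabet: a↔z, b↔y, c↔x, and so on (the Atbash cipher).
Undoing it on mligs: m↔n, l↔o, i↔r, g↔t, s↔h.

north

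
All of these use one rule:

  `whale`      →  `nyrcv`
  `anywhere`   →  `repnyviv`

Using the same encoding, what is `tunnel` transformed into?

Compare letters: w→n is +17, h→y is +17, a→r is +17 — a constant shift. Each letter is shifted forward by 17 in the alphabet (a Caesar shift of +17).
On tunnel: t+17=k, u+17=l, n+17=e, n+17=e, e+17=v, l+17=c.

kleevc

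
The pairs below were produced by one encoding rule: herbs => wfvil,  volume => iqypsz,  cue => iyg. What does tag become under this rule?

The output letters match the input read backwards, each shifted +4: herbs reversed is sbreh. Read the word backwards and shift each letter +4.
On tag: reverse → gat; then shift: g+4=k, a+4=e, t+4=x.

kex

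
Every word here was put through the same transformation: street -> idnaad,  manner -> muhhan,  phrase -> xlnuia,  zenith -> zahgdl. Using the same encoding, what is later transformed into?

Each letter's alphabet position (a=0..z=25) is mapped through 21·x+20 mod 26 — an affine cipher.
On later: l(11)→21·11+20≡17=r; a(0)→21·0+20≡20=u; t(19)→21·19+20≡3=d; e(4)→21·4+20≡0=a; r(17)→21·17+20≡13=n (all mod 26).

rudan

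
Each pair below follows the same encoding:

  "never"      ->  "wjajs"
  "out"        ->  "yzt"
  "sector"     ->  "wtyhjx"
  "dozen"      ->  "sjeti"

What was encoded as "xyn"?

its

The output letters match the input read backwards, each shifted +5: never reversed is reven. Two steps: reverse the string, then apply a Caesar shift of +5.
Decoding xyn: shift back: x−5=s, y−5=t, n−5=i → sti; then reverse → its.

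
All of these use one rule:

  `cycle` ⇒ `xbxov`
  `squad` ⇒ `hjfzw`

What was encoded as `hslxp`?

shock

Each pair mirrors across the alphabet (c↔x, y↔b, c↔x): positions sum to 25. Each letter is replaced by its mirror in the alphabet: a↔z, b↔y, c↔x, and so on (the Atbash cipher).
Decoding hslxp: h↔s, s↔h, l↔o, x↔c, p↔k.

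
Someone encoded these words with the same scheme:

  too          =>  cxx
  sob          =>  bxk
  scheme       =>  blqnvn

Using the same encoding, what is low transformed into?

Each letter is shifted forward by 9 in the alphabet (a Caesar shift of +9).
Applying it to low: l+9=u, o+9=x, w+9=f.

uxf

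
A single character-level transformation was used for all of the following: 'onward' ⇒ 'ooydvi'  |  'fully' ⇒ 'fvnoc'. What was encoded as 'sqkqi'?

spine

In onward: o→o is +0, n→o is +1, w→y is +2, a→d is +3 — the shift increases by 1 each position. Each letter shifts forward by its position index (0, 1, 2, …) — the shift grows by one for each successive letter.
Reversing it on sqkqi: s−0=s, q−1=p, k−2=i, q−3=n, i−4=e.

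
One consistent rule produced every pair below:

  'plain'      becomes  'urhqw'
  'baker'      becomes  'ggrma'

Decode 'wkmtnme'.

reflect

In plain: p→u is +5, l→r is +6, a→h is +7, i→q is +8 — the shift increases by 1 each position. Each letter shifts forward by (position + 5), i.e. 5, 6, 7, … — the shift grows by one for each successive letter.
Undoing it on wkmtnme: w−5=r, k−6=e, m−7=f, t−8=l, n−9=e, m−10=c, e−11=t.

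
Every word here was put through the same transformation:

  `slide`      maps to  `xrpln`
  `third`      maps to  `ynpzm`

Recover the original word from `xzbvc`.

Each letter shifts forward by (position + 5), i.e. 5, 6, 7, … — the shift grows by one for each successive letter.
Decoding xzbvc: x−5=s, z−6=t, b−7=u, v−8=n, c−9=t.

stunt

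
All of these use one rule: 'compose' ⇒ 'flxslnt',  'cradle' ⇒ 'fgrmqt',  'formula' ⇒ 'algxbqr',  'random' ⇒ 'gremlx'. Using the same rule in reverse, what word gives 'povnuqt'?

whistle

c(2)→f(5) and o(14)→l(11) fit y≡7x+17 (mod 26); the inverse of 7 mod 26 is 15. Each letter's alphabet position (a=0..z=25) is mapped through 7·x+17 mod 26 — an affine cipher.
Undoing it on povnuqt: p(15)→15·(15−17)≡22=w; o(14)→15·(14−17)≡7=h; v(21)→15·(21−17)≡8=i; n(13)→15·(13−17)≡18=s; u(20)→15·(20−17)≡19=t; q(16)→15·(16−17)≡11=l; t(19)→15·(19−17)≡4=e (all mod 26).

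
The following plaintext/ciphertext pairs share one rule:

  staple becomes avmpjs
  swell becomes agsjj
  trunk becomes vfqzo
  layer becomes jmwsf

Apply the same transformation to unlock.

s(18)→a(0) and t(19)→v(21) fit y≡21x+12 (mod 26); the inverse of 21 mod 26 is 5. This is an affine cipher: with a=0,…,z=25, each position x becomes (21x+12) mod 26.
For unlock: u(20)→21·20+12≡16=q; n(13)→21·13+12≡25=z; l(11)→21·11+12≡9=j; o(14)→21·14+12≡20=u; c(2)→21·2+12≡2=c; k(10)→21·10+12≡14=o (all mod 26).

qzjuco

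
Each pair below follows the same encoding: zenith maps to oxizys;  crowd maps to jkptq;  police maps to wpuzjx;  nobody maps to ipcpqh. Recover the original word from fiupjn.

unlock

z(25)→o(14) and e(4)→x(23) fit y≡7x+21 (mod 26); the inverse of 7 mod 26 is 15. Each letter's alphabet position (a=0..z=25) is mapped through 7·x+21 mod 26 — an affine cipher.
Undoing it on fiupjn: f(5)→15·(5−21)≡20=u; i(8)→15·(8−21)≡13=n; u(20)→15·(20−21)≡11=l; p(15)→15·(15−21)≡14=o; j(9)→15·(9−21)≡2=c; n(13)→15·(13−21)≡10=k (all mod 26).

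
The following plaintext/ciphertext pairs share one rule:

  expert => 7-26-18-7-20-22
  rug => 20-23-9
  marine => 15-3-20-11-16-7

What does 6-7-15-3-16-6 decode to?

demand

Letters become their 1-based position plus 2 (so a→3, b→4, …).
Decoding 6-7-15-3-16-6: 6→(6−2)÷1=4=d, 7→(7−2)÷1=5=e, 15→(15−2)÷1=13=m, 3→(3−2)÷1=1=a, 16→(16−2)÷1=14=n, 6→(6−2)÷1=4=d.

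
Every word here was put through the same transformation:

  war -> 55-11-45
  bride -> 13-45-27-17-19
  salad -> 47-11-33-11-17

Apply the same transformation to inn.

27-37-37

w(#23)→55 and a(#1)→11: differences scale by 2, so n = 2·pos + 9. Each letter becomes 2×(its alphabet position, a=1..z=26) + 9.
On inn: i=9→27, n=14→37, n=14→37.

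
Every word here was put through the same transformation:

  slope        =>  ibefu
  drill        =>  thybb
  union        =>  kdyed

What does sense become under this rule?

iudiu

Compare letters: s→i is +16, l→b is +16, o→e is +16 — a constant shift. Every letter moves 16 places later in the alphabet, wrapping around z→a.
For sense: s+16=i, e+16=u, n+16=d, s+16=i, e+16=u.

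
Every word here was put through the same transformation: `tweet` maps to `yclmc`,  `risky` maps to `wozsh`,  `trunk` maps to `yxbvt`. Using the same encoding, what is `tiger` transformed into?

In tweet: t→y is +5, w→c is +6, e→l is +7, e→m is +8 — the shift increases by 1 each position. Letter i (0-indexed) is shifted by i+5, so successive shifts are 5, 6, 7, ….
For tiger: t+5=y, i+6=o, g+7=n, e+8=m, r+9=a.

yonma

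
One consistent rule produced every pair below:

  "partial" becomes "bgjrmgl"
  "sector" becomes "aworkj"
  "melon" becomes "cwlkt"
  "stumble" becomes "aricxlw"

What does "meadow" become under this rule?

cwgfkq

p(15)→b(1) and a(0)→g(6) fit y≡17x+6 (mod 26); the inverse of 17 mod 26 is 23. Each letter's alphabet position (a=0..z=25) is mapped through 17·x+6 mod 26 — an affine cipher.
On meadow: m(12)→17·12+6≡2=c; e(4)→17·4+6≡22=w; a(0)→17·0+6≡6=g; d(3)→17·3+6≡5=f; o(14)→17·14+6≡10=k; w(22)→17·22+6≡16=q (all mod 26).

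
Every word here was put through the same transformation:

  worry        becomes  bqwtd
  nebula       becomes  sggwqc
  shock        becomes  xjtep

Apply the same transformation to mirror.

rkwttt

Shifts by position in worry: pos 0: w→b (+5), pos 1: o→q (+2), pos 2: r→w (+5), pos 3: r→t (+2) — repeating every 2. The shifts repeat in a cycle of length 2: positions 0,1,… shift by +5, +2, then the pattern repeats.
For mirror: m+5=r, i+2=k, r+5=w, r+2=t, o+5=t, r+2=t.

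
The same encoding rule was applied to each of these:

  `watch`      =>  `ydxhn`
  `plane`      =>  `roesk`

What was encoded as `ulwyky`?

In watch: w→y is +2, a→d is +3, t→x is +4, c→h is +5 — the shift increases by 1 each position. The shift increases by 1 at each position, starting from +2: 2, 3, 4, ….
Decoding ulwyky: u−2=s, l−3=i, w−4=s, y−5=t, k−6=e, y−7=r.

sister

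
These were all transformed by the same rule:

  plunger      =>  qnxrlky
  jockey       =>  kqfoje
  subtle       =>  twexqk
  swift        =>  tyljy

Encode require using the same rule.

sgtynxl

Each letter shifts forward by (position + 1), i.e. 1, 2, 3, … — the shift grows by one for each successive letter.
On require: r+1=s, e+2=g, q+3=t, u+4=y, i+5=n, r+6=x, e+7=l.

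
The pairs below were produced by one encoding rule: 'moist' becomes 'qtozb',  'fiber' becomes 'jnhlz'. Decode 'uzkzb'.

In moist: m→q is +4, o→t is +5, i→o is +6, s→z is +7 — the shift increases by 1 each position. Letter i (0-indexed) is shifted by i+4, so successive shifts are 4, 5, 6, ….
Reversing it on uzkzb: u−4=q, z−5=u, k−6=e, z−7=s, b−8=t.

quest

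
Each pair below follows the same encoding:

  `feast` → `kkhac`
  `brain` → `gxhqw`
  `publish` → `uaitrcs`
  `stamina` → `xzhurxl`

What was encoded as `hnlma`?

In feast: f→k is +5, e→k is +6, a→h is +7, s→a is +8 — the shift increases by 1 each position. Each letter shifts forward by (position + 5), i.e. 5, 6, 7, … — the shift grows by one for each successive letter.
Undoing it on hnlma: h−5=c, n−6=h, l−7=e, m−8=e, a−9=r.

cheer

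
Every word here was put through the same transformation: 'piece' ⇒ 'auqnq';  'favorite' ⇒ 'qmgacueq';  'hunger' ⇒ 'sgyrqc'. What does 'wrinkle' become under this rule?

Two shifts are in play — +12 for a/e/i/o/u, +11 for every other letter.
For wrinkle: w(cons)+11=h, r(cons)+11=c, i(vowel)+12=u, n(cons)+11=y, k(cons)+11=v, l(cons)+11=w, e(vowel)+12=q.

hcuyvwq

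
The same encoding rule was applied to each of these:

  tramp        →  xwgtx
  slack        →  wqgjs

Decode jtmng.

In tramp: t→x is +4, r→w is +5, a→g is +6, m→t is +7 — the shift increases by 1 each position. Letter i (0-indexed) is shifted by i+4, so successive shifts are 4, 5, 6, ….
Decoding jtmng: j−4=f, t−5=o, m−6=g, n−7=g, g−8=y.

foggy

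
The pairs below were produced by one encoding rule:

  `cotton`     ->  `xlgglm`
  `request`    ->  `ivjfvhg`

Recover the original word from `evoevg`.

Each pair mirrors across the alphabet (c↔x, o↔l, t↔g): positions sum to 25. Each letter is replaced by its mirror in the alphabet: a↔z, b↔y, c↔x, and so on (the Atbash cipher).
Undoing it on evoevg: e↔v, v↔e, o↔l, e↔v, v↔e, g↔t.

velvet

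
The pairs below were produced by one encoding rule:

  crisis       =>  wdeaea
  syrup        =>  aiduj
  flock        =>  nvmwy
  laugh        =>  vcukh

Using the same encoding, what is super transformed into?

aujqd

c(2)→w(22) and r(17)→d(3) fit y≡23x+2 (mod 26); the inverse of 23 mod 26 is 17. This is an affine cipher: with a=0,…,z=25, each position x becomes (23x+2) mod 26.
On super: s(18)→23·18+2≡0=a; u(20)→23·20+2≡20=u; p(15)→23·15+2≡9=j; e(4)→23·4+2≡16=q; r(17)→23·17+2≡3=d (all mod 26).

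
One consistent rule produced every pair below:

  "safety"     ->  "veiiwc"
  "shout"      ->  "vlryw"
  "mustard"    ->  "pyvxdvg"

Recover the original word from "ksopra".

Shifts by position in safety: pos 0: s→v (+3), pos 1: a→e (+4), pos 2: f→i (+3), pos 3: e→i (+4) — repeating every 2. The shifts repeat in a cycle of length 2: positions 0,1,… shift by +3, +4, then the pattern repeats.
Undoing it on ksopra: k−3=h, s−4=o, o−3=l, p−4=l, r−3=o, a−4=w.

hollow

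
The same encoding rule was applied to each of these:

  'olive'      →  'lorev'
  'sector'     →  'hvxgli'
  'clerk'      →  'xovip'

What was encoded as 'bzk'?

yap

Each pair mirrors across the alphabet (o↔l, l↔o, i↔r): positions sum to 25. Letters are reflected about the middle of the alphabet (position → 25−position): Atbash.
Undoing it on bzk: b↔y, z↔a, k↔p.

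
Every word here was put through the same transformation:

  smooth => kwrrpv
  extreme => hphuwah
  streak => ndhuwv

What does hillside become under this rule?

hglvoolk

The output letters match the input read backwards, each shifted +3: smooth reversed is htooms. The word is reversed, then every letter is shifted forward by 3.
For hillside: reverse → edisllih; then shift: e+3=h, d+3=g, i+3=l, s+3=v, l+3=o, l+3=o, i+3=l, h+3=k.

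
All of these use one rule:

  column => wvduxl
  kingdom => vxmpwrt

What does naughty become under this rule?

The word is reversed, then every letter is shifted forward by 9.
On naughty: reverse → ythguan; then shift: y+9=h, t+9=c, h+9=q, g+9=p, u+9=d, a+9=j, n+9=w.

hcqpdjw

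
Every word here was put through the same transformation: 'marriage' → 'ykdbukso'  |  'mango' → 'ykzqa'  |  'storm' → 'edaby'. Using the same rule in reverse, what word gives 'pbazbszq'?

A repeating key of period 2 is used — shifts +12, +10 over and over.
Undoing it on pbazbszq: p−12=d, b−10=r, a−12=o, z−10=p, b−12=p, s−10=i, z−12=n, q−10=g.

dropping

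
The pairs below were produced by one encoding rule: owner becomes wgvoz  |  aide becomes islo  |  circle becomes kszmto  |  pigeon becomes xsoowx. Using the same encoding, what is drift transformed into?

Shifts by position in owner: pos 0: o→w (+8), pos 1: w→g (+10), pos 2: n→v (+8), pos 3: e→o (+10) — repeating every 2. A repeating key of period 2 is used — shifts +8, +10 over and over.
Applying it to drift: d+8=l, r+10=b, i+8=q, f+10=p, t+8=b.

lbqpb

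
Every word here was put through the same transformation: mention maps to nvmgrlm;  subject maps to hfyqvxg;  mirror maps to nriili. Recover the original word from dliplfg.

workout

This is the alphabet-reversal cipher (Atbash): a becomes z, b becomes y, etc.
Undoing it on dliplfg: d↔w, l↔o, i↔r, p↔k, l↔o, f↔u, g↔t.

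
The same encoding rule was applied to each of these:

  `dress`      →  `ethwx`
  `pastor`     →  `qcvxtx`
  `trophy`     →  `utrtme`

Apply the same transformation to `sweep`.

tyhiu

In dress: d→e is +1, r→t is +2, e→h is +3, s→w is +4 — the shift increases by 1 each position. Each letter shifts forward by (position + 1), i.e. 1, 2, 3, … — the shift grows by one for each successive letter.
For sweep: s+1=t, w+2=y, e+3=h, e+4=i, p+5=u.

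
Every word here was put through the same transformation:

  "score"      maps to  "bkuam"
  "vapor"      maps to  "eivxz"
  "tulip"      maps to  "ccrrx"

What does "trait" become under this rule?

czgrb

Shifts by position in score: pos 0: s→b (+9), pos 1: c→k (+8), pos 2: o→u (+6), pos 3: r→a (+9), pos 4: e→m (+8) — repeating every 3. The shifts repeat in a cycle of length 3: positions 0,1,… shift by +9, +8, +6, then the pattern repeats.
Applying it to trait: t+9=c, r+8=z, a+6=g, i+9=r, t+8=b.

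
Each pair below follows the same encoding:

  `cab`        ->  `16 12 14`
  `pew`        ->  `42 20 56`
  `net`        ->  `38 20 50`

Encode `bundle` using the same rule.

Each letter becomes 2×(its alphabet position, a=1..z=26) + 10.
On bundle: b=2→14, u=21→52, n=14→38, d=4→18, l=12→34, e=5→20.

14 52 38 18 34 20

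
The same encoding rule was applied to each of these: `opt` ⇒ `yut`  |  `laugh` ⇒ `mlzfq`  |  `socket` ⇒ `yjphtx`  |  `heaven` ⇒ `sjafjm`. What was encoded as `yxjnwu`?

priest

Read the word backwards and shift each letter +5.
Reversing it on yxjnwu: shift back: y−5=t, x−5=s, j−5=e, n−5=i, w−5=r, u−5=p → tseirp; then reverse → priest.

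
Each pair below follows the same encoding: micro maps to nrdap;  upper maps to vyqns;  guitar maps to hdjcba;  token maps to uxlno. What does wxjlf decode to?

voice

Shifts by position in micro: pos 0: m→n (+1), pos 1: i→r (+9), pos 2: c→d (+1), pos 3: r→a (+9) — repeating every 2. The shifts repeat in a cycle of length 2: positions 0,1,… shift by +1, +9, then the pattern repeats.
Reversing it on wxjlf: w−1=v, x−9=o, j−1=i, l−9=c, f−1=e.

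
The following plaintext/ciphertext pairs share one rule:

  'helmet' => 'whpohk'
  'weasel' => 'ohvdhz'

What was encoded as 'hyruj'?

The output letters match the input read backwards, each shifted +3: helmet reversed is temleh. The word is reversed, then every letter is shifted forward by 3.
Reversing it on hyruj: shift back: h−3=e, y−3=v, r−3=o, u−3=r, j−3=g → evorg; then reverse → grove.

grove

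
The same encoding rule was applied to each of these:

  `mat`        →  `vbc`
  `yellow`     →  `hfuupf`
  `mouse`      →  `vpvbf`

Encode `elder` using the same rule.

fumfa

The shift depends on letter class: consonant m→v is +9, but vowel a→b is +1. Vowels shift forward by 1 and consonants shift forward by 9.
On elder: e(vowel)+1=f, l(cons)+9=u, d(cons)+9=m, e(vowel)+1=f, r(cons)+9=a.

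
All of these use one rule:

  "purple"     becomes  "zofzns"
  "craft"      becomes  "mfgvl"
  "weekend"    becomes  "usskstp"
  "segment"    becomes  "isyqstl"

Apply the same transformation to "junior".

hotewf

p(15)→z(25) and u(20)→o(14) fit y≡3x+6 (mod 26); the inverse of 3 mod 26 is 9. Each letter's alphabet position (a=0..z=25) is mapped through 3·x+6 mod 26 — an affine cipher.
On junior: j(9)→3·9+6≡7=h; u(20)→3·20+6≡14=o; n(13)→3·13+6≡19=t; i(8)→3·8+6≡4=e; o(14)→3·14+6≡22=w; r(17)→3·17+6≡5=f (all mod 26).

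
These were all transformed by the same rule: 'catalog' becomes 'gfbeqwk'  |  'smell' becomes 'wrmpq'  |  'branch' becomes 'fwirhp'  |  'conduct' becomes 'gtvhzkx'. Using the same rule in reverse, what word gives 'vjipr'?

It's a Vigenère-style cipher with numeric key [4,5,8]: position i shifts by key[i mod 3].
Undoing it on vjipr: v−4=r, j−5=e, i−8=a, p−4=l, r−5=m.

realm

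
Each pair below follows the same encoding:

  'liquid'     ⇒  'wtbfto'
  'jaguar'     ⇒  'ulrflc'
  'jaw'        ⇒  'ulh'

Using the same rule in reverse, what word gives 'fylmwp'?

unable

Every letter moves 11 places later in the alphabet, wrapping around z→a.
Decoding fylmwp: f−11=u, y−11=n, l−11=a, m−11=b, w−11=l, p−11=e.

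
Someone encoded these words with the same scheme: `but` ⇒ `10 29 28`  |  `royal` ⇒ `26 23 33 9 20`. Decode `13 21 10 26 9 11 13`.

embrace

b is letter #2 and maps to 10: an offset of 8. The number is (letter's place in the alphabet, a=1) + 8.
Undoing it on 13 21 10 26 9 11 13: 13→(13−8)÷1=5=e, 21→(21−8)÷1=13=m, 10→(10−8)÷1=2=b, 26→(26−8)÷1=18=r, 9→(9−8)÷1=1=a, 11→(11−8)÷1=3=c, 13→(13−8)÷1=5=e.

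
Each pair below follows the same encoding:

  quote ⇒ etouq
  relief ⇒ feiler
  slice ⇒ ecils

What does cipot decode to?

The output letters match the input read backwards: quote reversed is etouq. It's just the letters in reverse order.
Decoding cipot: then reverse → topic.

topic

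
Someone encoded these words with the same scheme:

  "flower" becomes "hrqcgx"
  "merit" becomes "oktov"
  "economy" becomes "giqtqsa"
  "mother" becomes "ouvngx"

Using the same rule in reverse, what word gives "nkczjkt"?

Shifts by position in flower: pos 0: f→h (+2), pos 1: l→r (+6), pos 2: o→q (+2), pos 3: w→c (+6) — repeating every 2. The shifts repeat in a cycle of length 2: positions 0,1,… shift by +2, +6, then the pattern repeats.
Decoding nkczjkt: n−2=l, k−6=e, c−2=a, z−6=t, j−2=h, k−6=e, t−2=r.

leather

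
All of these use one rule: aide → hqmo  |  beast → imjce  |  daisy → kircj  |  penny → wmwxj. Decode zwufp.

solve

Each letter shifts forward by (position + 7), i.e. 7, 8, 9, … — the shift grows by one for each successive letter.
Reversing it on zwufp: z−7=s, w−8=o, u−9=l, f−10=v, p−11=e.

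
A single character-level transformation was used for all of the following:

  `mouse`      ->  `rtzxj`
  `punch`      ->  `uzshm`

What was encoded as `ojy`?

It's a constant shift of +5 (ROT5).
Decoding ojy: o−5=j, j−5=e, y−5=t.

jet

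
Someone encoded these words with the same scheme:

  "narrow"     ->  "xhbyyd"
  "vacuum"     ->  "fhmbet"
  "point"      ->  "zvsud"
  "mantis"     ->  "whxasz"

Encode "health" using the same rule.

It's a Vigenère-style cipher with numeric key [10,7]: position i shifts by key[i mod 2].
Applying it to health: h+10=r, e+7=l, a+10=k, l+7=s, t+10=d, h+7=o.

rlksdo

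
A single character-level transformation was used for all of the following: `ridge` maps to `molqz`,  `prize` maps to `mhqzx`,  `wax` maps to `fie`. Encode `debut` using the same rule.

bcjml

The output letters match the input read backwards, each shifted +8: ridge reversed is egdir. Read the word backwards and shift each letter +8.
On debut: reverse → tubed; then shift: t+8=b, u+8=c, b+8=j, e+8=m, d+8=l.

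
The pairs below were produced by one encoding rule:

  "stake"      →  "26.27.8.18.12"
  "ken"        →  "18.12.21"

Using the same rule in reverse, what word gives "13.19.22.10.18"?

The number is (letter's place in the alphabet, a=1) + 7.
Decoding 13.19.22.10.18: 13→(13−7)÷1=6=f, 19→(19−7)÷1=12=l, 22→(22−7)÷1=15=o, 10→(10−7)÷1=3=c, 18→(18−7)÷1=11=k.

flock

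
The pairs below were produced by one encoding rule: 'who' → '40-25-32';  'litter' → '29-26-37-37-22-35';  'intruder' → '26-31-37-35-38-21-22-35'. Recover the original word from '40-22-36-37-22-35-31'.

western

w is letter #23 and maps to 40: an offset of 17. Letters become their 1-based position plus 17 (so a→18, b→19, …).
Undoing it on 40-22-36-37-22-35-31: 40→(40−17)÷1=23=w, 22→(22−17)÷1=5=e, 36→(36−17)÷1=19=s, 37→(37−17)÷1=20=t, 22→(22−17)÷1=5=e, 35→(35−17)÷1=18=r, 31→(31−17)÷1=14=n.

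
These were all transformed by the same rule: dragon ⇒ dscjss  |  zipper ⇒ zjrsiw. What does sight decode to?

In dragon: d→d is +0, r→s is +1, a→c is +2, g→j is +3 — the shift increases by 1 each position. Each letter shifts forward by its position index (0, 1, 2, …) — the shift grows by one for each successive letter.
Undoing it on sight: s−0=s, i−1=h, g−2=e, h−3=e, t−4=p.

sheep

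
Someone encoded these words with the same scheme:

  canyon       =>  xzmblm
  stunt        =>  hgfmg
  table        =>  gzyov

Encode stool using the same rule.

Each pair mirrors across the alphabet (c↔x, a↔z, n↔m): positions sum to 25. Each letter is replaced by its mirror in the alphabet: a↔z, b↔y, c↔x, and so on (the Atbash cipher).
Applying it to stool: s↔h, t↔g, o↔l, o↔l, l↔o.

hgllo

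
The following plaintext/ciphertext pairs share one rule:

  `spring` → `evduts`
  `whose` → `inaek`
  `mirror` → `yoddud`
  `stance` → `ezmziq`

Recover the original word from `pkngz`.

debut

Shifts by position in spring: pos 0: s→e (+12), pos 1: p→v (+6), pos 2: r→d (+12), pos 3: i→u (+12), pos 4: n→t (+6), pos 5: g→s (+12) — repeating every 3. The shifts repeat in a cycle of length 3: positions 0,1,… shift by +12, +6, +12, then the pattern repeats.
Decoding pkngz: p−12=d, k−6=e, n−12=b, g−12=u, z−6=t.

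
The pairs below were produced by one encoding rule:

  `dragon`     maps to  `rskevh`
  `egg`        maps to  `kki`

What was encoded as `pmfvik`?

The output letters match the input read backwards, each shifted +4: dragon reversed is nogard. Read the word backwards and shift each letter +4.
Undoing it on pmfvik: shift back: p−4=l, m−4=i, f−4=b, v−4=r, i−4=e, k−4=g → libreg; then reverse → gerbil.

gerbil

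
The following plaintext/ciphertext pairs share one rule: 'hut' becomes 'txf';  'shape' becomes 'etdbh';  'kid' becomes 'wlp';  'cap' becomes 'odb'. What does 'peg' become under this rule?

The shift depends on letter class: consonant h→t is +12, but vowel u→x is +3. The rule splits by letter class: vowels +3, consonants +12.
On peg: p(cons)+12=b, e(vowel)+3=h, g(cons)+12=s.

bhs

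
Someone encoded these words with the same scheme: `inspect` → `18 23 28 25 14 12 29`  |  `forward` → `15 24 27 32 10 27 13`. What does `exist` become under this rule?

14 33 18 28 29

The number is (letter's place in the alphabet, a=1) + 9.
On exist: e=5→14, x=24→33, i=9→18, s=19→28, t=20→29.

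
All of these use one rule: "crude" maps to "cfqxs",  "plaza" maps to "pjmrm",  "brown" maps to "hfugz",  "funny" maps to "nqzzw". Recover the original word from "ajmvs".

c(2)→c(2) and r(17)→f(5) fit y≡21x+12 (mod 26); the inverse of 21 mod 26 is 5. Treating letters as 0–25, the rule is x ↦ 21x + 12 (mod 26).
Reversing it on ajmvs: a(0)→5·(0−12)≡18=s; j(9)→5·(9−12)≡11=l; m(12)→5·(12−12)≡0=a; v(21)→5·(21−12)≡19=t; s(18)→5·(18−12)≡4=e (all mod 26).

slate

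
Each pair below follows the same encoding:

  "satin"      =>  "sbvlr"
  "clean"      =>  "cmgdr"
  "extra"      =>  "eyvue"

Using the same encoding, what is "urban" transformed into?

In satin: s→s is +0, a→b is +1, t→v is +2, i→l is +3 — the shift increases by 1 each position. The shift increases by 1 at each position, starting from +0: 0, 1, 2, ….
For urban: u+0=u, r+1=s, b+2=d, a+3=d, n+4=r.

usddr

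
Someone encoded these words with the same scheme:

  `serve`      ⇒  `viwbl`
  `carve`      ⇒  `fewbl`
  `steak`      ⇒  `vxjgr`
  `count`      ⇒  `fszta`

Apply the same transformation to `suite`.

vynzl

In serve: s→v is +3, e→i is +4, r→w is +5, v→b is +6 — the shift increases by 1 each position. Letter i (0-indexed) is shifted by i+3, so successive shifts are 3, 4, 5, ….
On suite: s+3=v, u+4=y, i+5=n, t+6=z, e+7=l.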